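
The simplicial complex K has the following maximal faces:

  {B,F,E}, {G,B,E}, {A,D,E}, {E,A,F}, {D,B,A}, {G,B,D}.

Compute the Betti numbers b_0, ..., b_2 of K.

b_0 = 1, b_1 = 1, b_2 = 0.

We work with the vertex ordering A < B < D < E < F < G. The simplices of K, each written with vertices in increasing order, are:

  0-simplices (6): A, B, D, E, F, G
  1-simplices (12): AB, AD, AE, AF, BD, BE, BF, BG, DE, DG, EF, EG
  2-simplices (6): ABD, ADE, AEF, BDG, BEF, BEG

Hence C_0 ≅ Z^6, C_1 ≅ Z^12, C_2 ≅ Z^6.

The boundary map ∂_1: C_1 → C_0 maps an edge to its endpoints' difference, ∂[p,q] = q − p.
The 6×12 boundary matrix has rank 5 and Smith normal form diag(1,1,1,1,1).

∂_2: C_2 → C_1 acts by ∂[p,q,r] = [q,r] − [p,r] + [p,q]. For instance
  ∂AEF = EF − AF + AE,
  ∂BEF = EF − BF + BE.
The 12×6 boundary matrix has rank 6 and Smith normal form diag(1,1,1,1,1,1).

From H_k ≅ ker(∂_k) / im(∂_{k+1}) we obtain:

  H_0: rank C_0 − rank ∂_1 = 6 − 5 = 1, and the invariant factors of ∂_1 are all 1, so H_0 = Z.
  H_1: rank ker ∂_1 − rank ∂_2 = (12 − 5) − 6 = 1, and the invariant factors of ∂_2 are all 1, so H_1 = Z.
  H_2: rank ker ∂_2 − rank ∂_3 = (6 − 6) − 0 = 0, and there is no ∂_3, so H_2 = 0.

Hence the Betti numbers are b_0 = 1, b_1 = 1, b_2 = 0.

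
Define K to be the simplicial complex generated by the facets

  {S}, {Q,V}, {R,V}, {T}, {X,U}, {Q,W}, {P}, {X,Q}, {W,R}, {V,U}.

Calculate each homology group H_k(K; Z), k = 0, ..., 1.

We work with the vertex ordering P < Q < R < S < T < U < V < W < X. The simplices of K, each written with vertices in increasing order, are:

  0-simplices (9): P, Q, R, S, T, U, V, W, X
  1-simplices (7): QV, QW, QX, RV, RW, UV, UX

Hence C_0 ≅ Z^9, C_1 ≅ Z^7.

Boundary ∂_1: C_1 → C_0 maps an edge to its endpoints' difference, ∂[p,q] = q − p. For instance
  ∂QX = X − Q.
As a 9×7 matrix over Z this has rank 5, with invariant factors (1,1,1,1,1).

Now H_k = ker ∂_k / im ∂_{k+1}, so:

  H_0: rank C_0 − rank ∂_1 = 9 − 5 = 4, and the invariant factors of ∂_1 are all 1, so H_0 ≅ Z^4.
  H_1: rank ker ∂_1 − rank ∂_2 = (7 − 5) − 0 = 2, and there is no ∂_2, so H_1 ≅ Z^2.

H_0 ≅ Z^4,  H_1 ≅ Z^2.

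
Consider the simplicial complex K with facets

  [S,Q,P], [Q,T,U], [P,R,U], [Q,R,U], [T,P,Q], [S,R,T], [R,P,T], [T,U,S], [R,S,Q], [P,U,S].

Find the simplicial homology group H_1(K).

Take the total order P < Q < R < S < T < U on the vertex set. Then K (dimension 2) consists of the simplices:

  0-simplices (6): P, Q, R, S, T, U
  1-simplices (15): PQ, PR, PS, PT, PU, QR, QS, QT, QU, RS, RT, RU, ST, SU, TU
  2-simplices (10): PQS, PQT, PRT, PRU, PSU, QRS, QRU, QTU, RST, STU

giving chain groups C_0 ≅ Z^6, C_1 ≅ Z^15, C_2 ≅ Z^10.

Boundary ∂_1: C_1 → C_0 is given by ∂[p,q] = [q] − [p].
The 6×15 boundary matrix has rank 5 and Smith normal form diag(1,1,1,1,1).

∂_2: C_2 → C_1 sends each 2-simplex [p,q,r] to [q,r] − [p,r] + [p,q]. For instance
  ∂PQT = QT − PT + PQ,
  ∂QRU = RU − QU + QR.
The 15×10 boundary matrix has rank 10 and Smith normal form diag(1,1,1,1,1,1,1,1,1,2).

Computing H_k = (kernel of ∂_k) / (image of ∂_{k+1}):

  H_1: rank ker ∂_1 − rank ∂_2 = (15 − 5) − 10 = 0, and ∂_2 has invariant factor 2 > 1, so H_1 ≅ Z/2Z.

H_1 = Z/2Z.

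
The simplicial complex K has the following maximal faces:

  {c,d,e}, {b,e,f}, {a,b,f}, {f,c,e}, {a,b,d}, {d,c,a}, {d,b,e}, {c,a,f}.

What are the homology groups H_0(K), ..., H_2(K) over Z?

K has 6 vertices, 12 edges, 8 triangles.
rank ∂_0 = 0, rank ∂_1 = 5 ⇒ b_0 = 6 − 0 − 5 = 1; all invariant factors of ∂_1 are 1 so no torsion. So H_0 = Z.
rank ∂_1 = 5, rank ∂_2 = 7 ⇒ b_1 = 12 − 5 − 7 = 0; all invariant factors of ∂_2 are 1 so no torsion. So H_1 = 0.
rank ∂_2 = 7, rank ∂_3 = 0 ⇒ b_2 = 8 − 7 − 0 = 1. So H_2 = Z.

H_0 = Z,  H_1 = 0,  H_2 = Z.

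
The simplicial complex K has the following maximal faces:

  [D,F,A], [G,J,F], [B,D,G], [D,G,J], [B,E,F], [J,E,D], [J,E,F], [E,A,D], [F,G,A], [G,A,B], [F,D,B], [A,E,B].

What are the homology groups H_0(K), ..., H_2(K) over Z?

H_0 ≅ Z,  H_1 ≅ Z/2Z,  H_2 = 0.

We work with the vertex ordering A < B < D < E < F < G < J. The simplices of K, each written with vertices in increasing order, are:

  0-simplices (7): A, B, D, E, F, G, J
  1-simplices (18): AB, AD, AE, AF, AG, BD, BE, BF, BG, DE, DF, DG, DJ, EF, EJ, FG, FJ, GJ
  2-simplices (12): ABE, ABG, ADE, ADF, AFG, BDF, BDG, BEF, DEJ, DGJ, EFJ, FGJ

giving chain groups C_0 ≅ Z^7, C_1 ≅ Z^18, C_2 ≅ Z^12.

The boundary map ∂_1: C_1 → C_0 maps an edge to its endpoints' difference, ∂[p,q] = q − p.
As a 7×18 matrix over Z this has rank 6, with invariant factors (1,1,1,1,1,1).

∂_2: C_2 → C_1 acts by ∂[p,q,r] = [q,r] − [p,r] + [p,q]. For instance
  ∂ADE = DE − AE + AD,
  ∂FGJ = GJ − FJ + FG.
The resulting 18×12 matrix has rank 12, and its Smith normal form has invariant factors (1,1,1,1,1,1,1,1,1,1,1,2).

From H_k ≅ ker(∂_k) / im(∂_{k+1}) we obtain:

  H_0: rank C_0 − rank ∂_1 = 7 − 6 = 1, and the invariant factors of ∂_1 are all 1, so H_0 ≅ Z.
  H_1: rank ker ∂_1 − rank ∂_2 = (18 − 6) − 12 = 0, and ∂_2 has invariant factor 2 > 1, so H_1 ≅ Z/2Z.
  H_2: rank ker ∂_2 − rank ∂_3 = (12 − 12) − 0 = 0, and there is no ∂_3, so H_2 ≅ 0.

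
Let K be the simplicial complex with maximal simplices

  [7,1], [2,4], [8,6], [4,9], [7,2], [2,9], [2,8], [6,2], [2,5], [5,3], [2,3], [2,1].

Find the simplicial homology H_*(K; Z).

Order the vertices as 1 < 2 < 3 < 4 < 5 < 6 < 7 < 8 < 9. Listing each simplex with vertices in this order, K has dimension 1 with simplices:

  0-simplices (9): [1], [2], [3], [4], [5], [6], [7], [8], [9]
  1-simplices (12): [1,2], [1,7], [2,3], [2,4], [2,5], [2,6], [2,7], [2,8], [2,9], [3,5], [4,9], [6,8]

so the chain groups are C_0 ≅ Z^9, C_1 ≅ Z^12.

∂_1: C_1 → C_0 maps an edge to its endpoints' difference, ∂[p,q] = q − p.
The 9×12 boundary matrix has rank 8 and Smith normal form diag(1,1,1,1,1,1,1,1).

Reading off H_k = ker ∂_k / im ∂_{k+1}:

  H_0: rank C_0 − rank ∂_1 = 9 − 8 = 1, and the invariant factors of ∂_1 are all 1, so H_0 ≅ Z.
  H_1: rank ker ∂_1 − rank ∂_2 = (12 − 8) − 0 = 4, and there is no ∂_2, so H_1 ≅ Z^4.

H_0 = Z,  H_1 = Z^4.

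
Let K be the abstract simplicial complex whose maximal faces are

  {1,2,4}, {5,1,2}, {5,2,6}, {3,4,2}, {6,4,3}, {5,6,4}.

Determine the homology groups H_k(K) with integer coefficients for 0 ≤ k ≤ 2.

H_0 ≅ Z,  H_1 ≅ Z,  H_2 = 0.

Fix the vertex order 1 < 2 < 3 < 4 < 5 < 6 and write every simplex with vertices in increasing order. Then dim K = 2 and the simplices of K are:

  0-simplices (6): [1], [2], [3], [4], [5], [6]
  1-simplices (12): [1,2], [1,4], [1,5], [2,3], [2,4], [2,5], [2,6], [3,4], [3,6], [4,5], [4,6], [5,6]
  2-simplices (6): [1,2,4], [1,2,5], [2,3,4], [2,5,6], [3,4,6], [4,5,6]

giving chain groups C_0 ≅ Z^6, C_1 ≅ Z^12, C_2 ≅ Z^6.

Boundary ∂_1: C_1 → C_0 maps an edge to its endpoints' difference, ∂[p,q] = q − p. For instance
  ∂[2,6] = [6] − [2].
The 6×12 boundary matrix has rank 5 and Smith normal form diag(1,1,1,1,1).

Boundary ∂_2: C_2 → C_1 sends each 2-simplex [p,q,r] to [q,r] − [p,r] + [p,q]. For instance
  ∂[1,2,4] = [2,4] − [1,4] + [1,2],
  ∂[4,5,6] = [5,6] − [4,6] + [4,5].
The resulting 12×6 matrix has rank 6, and its Smith normal form has invariant factors (1,1,1,1,1,1).

Computing H_k = (kernel of ∂_k) / (image of ∂_{k+1}):

  H_0: rank C_0 − rank ∂_1 = 6 − 5 = 1, and the invariant factors of ∂_1 are all 1, so H_0 ≅ Z.
  H_1: rank ker ∂_1 − rank ∂_2 = (12 − 5) − 6 = 1, and the invariant factors of ∂_2 are all 1, so H_1 ≅ Z.
  H_2: rank ker ∂_2 − rank ∂_3 = (6 − 6) − 0 = 0, and there is no ∂_3, so H_2 ≅ 0.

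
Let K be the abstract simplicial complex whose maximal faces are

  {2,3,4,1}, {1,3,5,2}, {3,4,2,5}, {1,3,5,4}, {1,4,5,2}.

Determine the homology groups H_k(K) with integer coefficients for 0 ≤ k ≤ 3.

We work with the vertex ordering 1 < 2 < 3 < 4 < 5. The simplices of K, each written with vertices in increasing order, are:

  0-simplices (5): [1], [2], [3], [4], [5]
  1-simplices (10): [1,2], [1,3], [1,4], [1,5], [2,3], [2,4], [2,5], [3,4], [3,5], [4,5]
  2-simplices (10): [1,2,3], [1,2,4], [1,2,5], [1,3,4], [1,3,5], [1,4,5], [2,3,4], [2,3,5], [2,4,5], [3,4,5]
  3-simplices (5): [1,2,3,4], [1,2,3,5], [1,2,4,5], [1,3,4,5], [2,3,4,5]

giving chain groups C_0 ≅ Z^5, C_1 ≅ Z^10, C_2 ≅ Z^10, C_3 ≅ Z^5.

∂_1: C_1 → C_0 is given by ∂[p,q] = [q] − [p].
The resulting 5×10 matrix has rank 4, and its Smith normal form has invariant factors (1,1,1,1).

Boundary ∂_2: C_2 → C_1 acts by ∂[p,q,r] = [q,r] − [p,r] + [p,q]. For instance
  ∂[2,3,4] = [3,4] − [2,4] + [2,3],
  ∂[1,2,4] = [2,4] − [1,4] + [1,2].
The resulting 10×10 matrix has rank 6, and its Smith normal form has invariant factors (1,1,1,1,1,1).

The boundary map ∂_3: C_3 → C_2 sends each 3-simplex σ to the alternating sum Σ_i (−1)^i (σ with its i-th vertex removed). For instance
  ∂[1,2,3,4] = [2,3,4] − [1,3,4] + [1,2,4] − [1,2,3],
  ∂[1,2,4,5] = [2,4,5] − [1,4,5] + [1,2,5] − [1,2,4].
The resulting 10×5 matrix has rank 4, and its Smith normal form has invariant factors (1,1,1,1).

From H_k ≅ ker(∂_k) / im(∂_{k+1}) we obtain:

  H_0: rank C_0 − rank ∂_1 = 5 − 4 = 1, and the invariant factors of ∂_1 are all 1, so H_0 = Z.
  H_1: rank ker ∂_1 − rank ∂_2 = (10 − 4) − 6 = 0, and the invariant factors of ∂_2 are all 1, so H_1 = 0.
  H_2: rank ker ∂_2 − rank ∂_3 = (10 − 6) − 4 = 0, and the invariant factors of ∂_3 are all 1, so H_2 = 0.
  H_3: rank ker ∂_3 − rank ∂_4 = (5 − 4) − 0 = 1, and there is no ∂_4, so H_3 = Z.

As a check, the Euler characteristic is 5 − 10 + 10 − 5 = 0, which agrees with 1 − 0 + 0 − 1 = 0.
(K is a triangulation of the 3-sphere S^3.)

H_0 = Z,  H_1 = 0,  H_2 = 0,  H_3 = Z.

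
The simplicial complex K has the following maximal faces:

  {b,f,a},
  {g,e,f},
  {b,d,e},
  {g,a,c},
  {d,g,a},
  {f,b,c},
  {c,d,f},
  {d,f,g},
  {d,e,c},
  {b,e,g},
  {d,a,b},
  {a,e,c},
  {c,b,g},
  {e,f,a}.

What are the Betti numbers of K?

b_0 = 1, b_1 = 2, b_2 = 1.

K has 7 vertices, 21 edges, 14 triangles.
rank ∂_0 = 0, rank ∂_1 = 6 ⇒ b_0 = 7 − 0 − 6 = 1; all invariant factors of ∂_1 are 1 so no torsion. So H_0 ≅ Z.
rank ∂_1 = 6, rank ∂_2 = 13 ⇒ b_1 = 21 − 6 − 13 = 2; all invariant factors of ∂_2 are 1 so no torsion. So H_1 ≅ Z^2.
rank ∂_2 = 13, rank ∂_3 = 0 ⇒ b_2 = 14 − 13 − 0 = 1. So H_2 ≅ Z.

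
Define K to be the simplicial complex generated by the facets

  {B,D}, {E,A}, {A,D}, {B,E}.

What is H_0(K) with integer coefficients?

H_0 ≅ Z.

Take the total order A < B < D < E on the vertex set. Then K (dimension 1) consists of the simplices:

  0-simplices (4): A, B, D, E
  1-simplices (4): AD, AE, BD, BE

giving chain groups C_0 ≅ Z^4, C_1 ≅ Z^4.

The boundary map ∂_1: C_1 → C_0 is given by ∂[p,q] = [q] − [p]. For instance
  ∂AE = E − A.
As a 4×4 matrix over Z this has rank 3, with invariant factors (1,1,1).

Reading off H_k = ker ∂_k / im ∂_{k+1}:

  H_0: rank C_0 − rank ∂_1 = 4 − 3 = 1, and the invariant factors of ∂_1 are all 1, so H_0 = Z.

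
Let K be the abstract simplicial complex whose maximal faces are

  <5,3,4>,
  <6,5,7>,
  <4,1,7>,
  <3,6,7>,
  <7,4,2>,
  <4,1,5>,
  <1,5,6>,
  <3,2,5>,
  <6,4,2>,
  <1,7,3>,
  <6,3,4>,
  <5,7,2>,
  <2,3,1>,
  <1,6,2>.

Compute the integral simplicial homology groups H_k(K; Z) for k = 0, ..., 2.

H_0 = Z,  H_1 = Z^2,  H_2 = Z.

Order the vertices as 1 < 2 < 3 < 4 < 5 < 6 < 7. Listing each simplex with vertices in this order, K has dimension 2 with simplices:

  0-simplices (7): [1], [2], [3], [4], [5], [6], [7]
  1-simplices (21): [1,2], [1,3], [1,4], [1,5], [1,6], [1,7], [2,3], [2,4], [2,5], [2,6], [2,7], [3,4], [3,5], [3,6], [3,7], [4,5], [4,6], [4,7], [5,6], [5,7], [6,7]
  2-simplices (14): [1,2,3], [1,2,6], [1,3,7], [1,4,5], [1,4,7], [1,5,6], [2,3,5], [2,4,6], [2,4,7], [2,5,7], [3,4,5], [3,4,6], [3,6,7], [5,6,7]

giving chain groups C_0 ≅ Z^7, C_1 ≅ Z^21, C_2 ≅ Z^14.

The boundary map ∂_1: C_1 → C_0 sends each edge [p,q] (with p < q) to q − p. For instance
  ∂[2,6] = [6] − [2].
The 7×21 boundary matrix has rank 6 and Smith normal form diag(1,1,1,1,1,1).

Boundary ∂_2: C_2 → C_1 maps a triangle to the signed sum of its edges. For instance
  ∂[2,5,7] = [5,7] − [2,7] + [2,5],
  ∂[1,3,7] = [3,7] − [1,7] + [1,3].
The resulting 21×14 matrix has rank 13, and its Smith normal form has invariant factors (1,1,1,1,1,1,1,1,1,1,1,1,1).

Computing H_k = (kernel of ∂_k) / (image of ∂_{k+1}):

  H_0: rank C_0 − rank ∂_1 = 7 − 6 = 1, and the invariant factors of ∂_1 are all 1, so H_0 ≅ Z.
  H_1: rank ker ∂_1 − rank ∂_2 = (21 − 6) − 13 = 2, and the invariant factors of ∂_2 are all 1, so H_1 ≅ Z^2.
  H_2: rank ker ∂_2 − rank ∂_3 = (14 − 13) − 0 = 1, and there is no ∂_3, so H_2 ≅ Z.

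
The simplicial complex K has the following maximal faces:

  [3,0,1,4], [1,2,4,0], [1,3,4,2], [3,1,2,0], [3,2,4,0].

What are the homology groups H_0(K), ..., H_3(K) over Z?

H_0 = Z,  H_1 = 0,  H_2 = 0,  H_3 = Z.

Fix the vertex order 0 < 1 < 2 < 3 < 4 and write every simplex with vertices in increasing order. Then dim K = 3 and the simplices of K are:

  0-simplices (5): [0], [1], [2], [3], [4]
  1-simplices (10): [0,1], [0,2], [0,3], [0,4], [1,2], [1,3], [1,4], [2,3], [2,4], [3,4]
  2-simplices (10): [0,1,2], [0,1,3], [0,1,4], [0,2,3], [0,2,4], [0,3,4], [1,2,3], [1,2,4], [1,3,4], [2,3,4]
  3-simplices (5): [0,1,2,3], [0,1,2,4], [0,1,3,4], [0,2,3,4], [1,2,3,4]

Hence C_0 ≅ Z^5, C_1 ≅ Z^10, C_2 ≅ Z^10, C_3 ≅ Z^5.

The boundary map ∂_1: C_1 → C_0 is given by ∂[p,q] = [q] − [p].
This gives a 5×10 integer matrix of rank 4; reducing to Smith normal form yields diagonal entries (1,1,1,1).

The boundary map ∂_2: C_2 → C_1 sends each 2-simplex [p,q,r] to [q,r] − [p,r] + [p,q]. For instance
  ∂[0,2,4] = [2,4] − [0,4] + [0,2],
  ∂[1,3,4] = [3,4] − [1,4] + [1,3].
As a 10×10 matrix over Z this has rank 6, with invariant factors (1,1,1,1,1,1).

∂_3: C_3 → C_2 sends each 3-simplex σ to the alternating sum Σ_i (−1)^i (σ with its i-th vertex removed). For instance
  ∂[0,1,2,3] = [1,2,3] − [0,2,3] + [0,1,3] − [0,1,2],
  ∂[0,1,3,4] = [1,3,4] − [0,3,4] + [0,1,4] − [0,1,3].
As a 10×5 matrix over Z this has rank 4, with invariant factors (1,1,1,1).

Reading off H_k = ker ∂_k / im ∂_{k+1}:

  H_0: rank C_0 − rank ∂_1 = 5 − 4 = 1, and the invariant factors of ∂_1 are all 1, so H_0 = Z.
  H_1: rank ker ∂_1 − rank ∂_2 = (10 − 4) − 6 = 0, and the invariant factors of ∂_2 are all 1, so H_1 = 0.
  H_2: rank ker ∂_2 − rank ∂_3 = (10 − 6) − 4 = 0, and the invariant factors of ∂_3 are all 1, so H_2 = 0.
  H_3: rank ker ∂_3 − rank ∂_4 = (5 − 4) − 0 = 1, and there is no ∂_4, so H_3 = Z.

(K is a triangulation of the 3-sphere S^3.)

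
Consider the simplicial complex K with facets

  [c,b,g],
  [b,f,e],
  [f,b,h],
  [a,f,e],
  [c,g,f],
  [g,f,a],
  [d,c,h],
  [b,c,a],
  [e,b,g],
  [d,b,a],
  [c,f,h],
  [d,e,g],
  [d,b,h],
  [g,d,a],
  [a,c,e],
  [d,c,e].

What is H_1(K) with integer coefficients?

H_1 = Z^2.

Order the vertices as a < b < c < d < e < f < g < h. Listing each simplex with vertices in this order, K has dimension 2 with simplices:

  0-simplices (8): a, b, c, d, e, f, g, h
  1-simplices (24): ab, ac, ad, ae, af, ag, bc, bd, be, bf, bg, bh, cd, ce, cf, cg, ch, de, dg, dh, ef, eg, fg, fh
  2-simplices (16): abc, abd, ace, adg, aef, afg, bcg, bdh, bef, beg, bfh, cde, cdh, cfg, cfh, deg

giving chain groups C_0 ≅ Z^8, C_1 ≅ Z^24, C_2 ≅ Z^16.

The boundary map ∂_1: C_1 → C_0 maps an edge to its endpoints' difference, ∂[p,q] = q − p.
The resulting 8×24 matrix has rank 7, and its Smith normal form has invariant factors (1,1,1,1,1,1,1).

∂_2: C_2 → C_1 maps a triangle to the signed sum of its edges. For instance
  ∂cfg = fg − cg + cf,
  ∂beg = eg − bg + be.
As a 24×16 matrix over Z this has rank 15, with invariant factors (1,1,1,1,1,1,1,1,1,1,1,1,1,1,1).

Computing H_k = (kernel of ∂_k) / (image of ∂_{k+1}):

  H_1: rank ker ∂_1 − rank ∂_2 = (24 − 7) − 15 = 2, and the invariant factors of ∂_2 are all 1, so H_1 = Z^2.

(K is a triangulation of the torus T^2.)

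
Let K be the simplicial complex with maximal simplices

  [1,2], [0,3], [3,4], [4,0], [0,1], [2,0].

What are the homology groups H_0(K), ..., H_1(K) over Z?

Take the total order 0 < 1 < 2 < 3 < 4 on the vertex set. Then K (dimension 1) consists of the simplices:

  0-simplices (5): [0], [1], [2], [3], [4]
  1-simplices (6): [0,1], [0,2], [0,3], [0,4], [1,2], [3,4]

Hence C_0 ≅ Z^5, C_1 ≅ Z^6.

∂_1: C_1 → C_0 is given by ∂[p,q] = [q] − [p].
The resulting 5×6 matrix has rank 4, and its Smith normal form has invariant factors (1,1,1,1).

Computing H_k = (kernel of ∂_k) / (image of ∂_{k+1}):

  H_0: rank C_0 − rank ∂_1 = 5 − 4 = 1, and the invariant factors of ∂_1 are all 1, so H_0 = Z.
  H_1: rank ker ∂_1 − rank ∂_2 = (6 − 4) − 0 = 2, and there is no ∂_2, so H_1 = Z^2.

(K is a triangulation of a wedge of 2 circles.)

H_0 = Z,  H_1 = Z^2.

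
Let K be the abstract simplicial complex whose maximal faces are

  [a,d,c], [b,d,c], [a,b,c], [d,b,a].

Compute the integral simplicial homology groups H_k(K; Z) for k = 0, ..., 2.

H_0 ≅ Z,  H_1 = 0,  H_2 ≅ Z.

Order the vertices as a < b < c < d. Listing each simplex with vertices in this order, K has dimension 2 with simplices:

  0-simplices (4): a, b, c, d
  1-simplices (6): ab, ac, ad, bc, bd, cd
  2-simplices (4): abc, abd, acd, bcd

Hence C_0 ≅ Z^4, C_1 ≅ Z^6, C_2 ≅ Z^4.

The boundary map ∂_1: C_1 → C_0 maps an edge to its endpoints' difference, ∂[p,q] = q − p.
This gives a 4×6 integer matrix of rank 3; reducing to Smith normal form yields diagonal entries (1,1,1).

∂_2: C_2 → C_1 maps a triangle to the signed sum of its edges. For instance
  ∂abc = bc − ac + ab,
  ∂abd = bd − ad + ab.
This gives a 6×4 integer matrix of rank 3; reducing to Smith normal form yields diagonal entries (1,1,1).

Now H_k = ker ∂_k / im ∂_{k+1}, so:

  H_0: rank C_0 − rank ∂_1 = 4 − 3 = 1, and the invariant factors of ∂_1 are all 1, so H_0 ≅ Z.
  H_1: rank ker ∂_1 − rank ∂_2 = (6 − 3) − 3 = 0, and the invariant factors of ∂_2 are all 1, so H_1 ≅ 0.
  H_2: rank ker ∂_2 − rank ∂_3 = (4 − 3) − 0 = 1, and there is no ∂_3, so H_2 ≅ Z.

As a check, the Euler characteristic is 4 − 6 + 4 = 2, which agrees with 1 − 0 + 1 = 2.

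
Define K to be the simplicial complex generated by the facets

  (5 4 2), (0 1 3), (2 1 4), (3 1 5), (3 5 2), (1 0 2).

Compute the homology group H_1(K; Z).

K has 6 vertices, 12 edges, 6 triangles.
rank ∂_1 = 5, rank ∂_2 = 6 ⇒ b_1 = 12 − 5 − 6 = 1; all invariant factors of ∂_2 are 1 so no torsion. So H_1 ≅ Z.

H_1 ≅ Z.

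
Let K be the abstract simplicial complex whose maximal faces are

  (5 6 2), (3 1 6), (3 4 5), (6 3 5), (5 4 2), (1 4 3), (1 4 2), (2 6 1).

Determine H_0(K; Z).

H_0 = Z.

Fix the vertex order 1 < 2 < 3 < 4 < 5 < 6 and write every simplex with vertices in increasing order. Then dim K = 2 and the simplices of K are:

  0-simplices (6): [1], [2], [3], [4], [5], [6]
  1-simplices (12): [1,2], [1,3], [1,4], [1,6], [2,4], [2,5], [2,6], [3,4], [3,5], [3,6], [4,5], [5,6]
  2-simplices (8): [1,2,4], [1,2,6], [1,3,4], [1,3,6], [2,4,5], [2,5,6], [3,4,5], [3,5,6]

giving chain groups C_0 ≅ Z^6, C_1 ≅ Z^12, C_2 ≅ Z^8.

The boundary map ∂_1: C_1 → C_0 sends each edge [p,q] (with p < q) to q − p.
As a 6×12 matrix over Z this has rank 5, with invariant factors (1,1,1,1,1).

Boundary ∂_2: C_2 → C_1 maps a triangle to the signed sum of its edges. For instance
  ∂[2,5,6] = [5,6] − [2,6] + [2,5],
  ∂[1,2,4] = [2,4] − [1,4] + [1,2].
This gives a 12×8 integer matrix of rank 7; reducing to Smith normal form yields diagonal entries (1,1,1,1,1,1,1).

Computing H_k = (kernel of ∂_k) / (image of ∂_{k+1}):

  H_0: rank C_0 − rank ∂_1 = 6 − 5 = 1, and the invariant factors of ∂_1 are all 1, so H_0 = Z.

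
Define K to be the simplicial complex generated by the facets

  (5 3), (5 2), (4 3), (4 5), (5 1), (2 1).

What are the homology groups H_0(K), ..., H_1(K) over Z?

H_0 = Z,  H_1 = Z^2.

We work with the vertex ordering 1 < 2 < 3 < 4 < 5. The simplices of K, each written with vertices in increasing order, are:

  0-simplices (5): [1], [2], [3], [4], [5]
  1-simplices (6): [1,2], [1,5], [2,5], [3,4], [3,5], [4,5]

so the chain groups are C_0 ≅ Z^5, C_1 ≅ Z^6.

∂_1: C_1 → C_0 is given by ∂[p,q] = [q] − [p]. For instance
  ∂[3,5] = [5] − [3].
As a 5×6 matrix over Z this has rank 4, with invariant factors (1,1,1,1).

Computing H_k = (kernel of ∂_k) / (image of ∂_{k+1}):

  H_0: rank C_0 − rank ∂_1 = 5 − 4 = 1, and the invariant factors of ∂_1 are all 1, so H_0 ≅ Z.
  H_1: rank ker ∂_1 − rank ∂_2 = (6 − 4) − 0 = 2, and there is no ∂_2, so H_1 ≅ Z^2.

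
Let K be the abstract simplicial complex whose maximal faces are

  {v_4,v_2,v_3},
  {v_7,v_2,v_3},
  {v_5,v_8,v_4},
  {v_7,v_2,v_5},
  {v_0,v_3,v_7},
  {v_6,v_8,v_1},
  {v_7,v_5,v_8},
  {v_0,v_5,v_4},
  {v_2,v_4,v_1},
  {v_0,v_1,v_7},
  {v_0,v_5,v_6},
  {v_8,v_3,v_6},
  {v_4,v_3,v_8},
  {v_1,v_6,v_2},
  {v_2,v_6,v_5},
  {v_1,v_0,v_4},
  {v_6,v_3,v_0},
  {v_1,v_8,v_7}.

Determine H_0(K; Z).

H_0 = Z.

Take the total order v_0 < v_1 < v_2 < v_3 < v_4 < v_5 < v_6 < v_7 < v_8 on the vertex set. Then K (dimension 2) consists of the simplices:

  0-simplices (9): [v_0], [v_1], [v_2], [v_3], [v_4], [v_5], [v_6], [v_7], [v_8]
  1-simplices (27): (27 of them)
  2-simplices (18): (18 of them)

giving chain groups C_0 ≅ Z^9, C_1 ≅ Z^27, C_2 ≅ Z^18.

The boundary map ∂_1: C_1 → C_0 is given by ∂[p,q] = [q] − [p]. For instance
  ∂[v_0,v_7] = [v_7] − [v_0].
The resulting 9×27 matrix has rank 8, and its Smith normal form has invariant factors (1,1,1,1,1,1,1,1).

Boundary ∂_2: C_2 → C_1 acts by ∂[p,q,r] = [q,r] − [p,r] + [p,q]. For instance
  ∂[v_2,v_5,v_6] = [v_5,v_6] − [v_2,v_6] + [v_2,v_5],
  ∂[v_0,v_5,v_6] = [v_5,v_6] − [v_0,v_6] + [v_0,v_5].
As a 27×18 matrix over Z this has rank 17, with invariant factors (1,1,1,1,1,1,1,1,1,1,1,1,1,1,1,1,1).

Computing H_k = (kernel of ∂_k) / (image of ∂_{k+1}):

  H_0: rank C_0 − rank ∂_1 = 9 − 8 = 1, and the invariant factors of ∂_1 are all 1, so H_0 = Z.

(K is a triangulation of the torus T^2.)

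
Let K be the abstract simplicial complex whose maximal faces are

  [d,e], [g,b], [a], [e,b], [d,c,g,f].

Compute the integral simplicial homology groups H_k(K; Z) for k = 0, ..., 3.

H_0 = Z^2,  H_1 = Z,  H_2 = 0,  H_3 = 0.

We work with the vertex ordering a < b < c < d < e < f < g. The simplices of K, each written with vertices in increasing order, are:

  0-simplices (7): a, b, c, d, e, f, g
  1-simplices (9): be, bg, cd, cf, cg, de, df, dg, fg
  2-simplices (4): cdf, cdg, cfg, dfg
  3-simplices (1): cdfg

Hence C_0 ≅ Z^7, C_1 ≅ Z^9, C_2 ≅ Z^4, C_3 ≅ Z^1.

The boundary map ∂_1: C_1 → C_0 sends each edge [p,q] (with p < q) to q − p. For instance
  ∂cg = g − c.
As a 7×9 matrix over Z this has rank 5, with invariant factors (1,1,1,1,1).

Boundary ∂_2: C_2 → C_1 maps a triangle to the signed sum of its edges. For instance
  ∂cfg = fg − cg + cf,
  ∂cdg = dg − cg + cd.
This gives a 9×4 integer matrix of rank 3; reducing to Smith normal form yields diagonal entries (1,1,1).

Boundary ∂_3: C_3 → C_2 sends each 3-simplex σ to the alternating sum Σ_i (−1)^i (σ with its i-th vertex removed). For instance
  ∂cdfg = dfg − cfg + cdg − cdf.
As a 4×1 matrix over Z this has rank 1, with invariant factors (1).

From H_k ≅ ker(∂_k) / im(∂_{k+1}) we obtain:

  H_0: rank C_0 − rank ∂_1 = 7 − 5 = 2, and the invariant factors of ∂_1 are all 1, so H_0 = Z^2.
  H_1: rank ker ∂_1 − rank ∂_2 = (9 − 5) − 3 = 1, and the invariant factors of ∂_2 are all 1, so H_1 = Z.
  H_2: rank ker ∂_2 − rank ∂_3 = (4 − 3) − 1 = 0, and the invariant factors of ∂_3 are all 1, so H_2 = 0.
  H_3: rank ker ∂_3 − rank ∂_4 = (1 − 1) − 0 = 0, and there is no ∂_4, so H_3 = 0.

As a check, the Euler characteristic is 7 − 9 + 4 − 1 = 1, which agrees with 2 − 1 + 0 − 0 = 1.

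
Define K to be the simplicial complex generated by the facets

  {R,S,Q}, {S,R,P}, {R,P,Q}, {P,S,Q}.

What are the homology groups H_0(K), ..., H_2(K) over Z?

H_0 ≅ Z,  H_1 = 0,  H_2 ≅ Z.

K has 4 vertices, 6 edges, 4 triangles.
rank ∂_0 = 0, rank ∂_1 = 3 ⇒ b_0 = 4 − 0 − 3 = 1; all invariant factors of ∂_1 are 1 so no torsion. So H_0 ≅ Z.
rank ∂_1 = 3, rank ∂_2 = 3 ⇒ b_1 = 6 − 3 − 3 = 0; all invariant factors of ∂_2 are 1 so no torsion. So H_1 ≅ 0.
rank ∂_2 = 3, rank ∂_3 = 0 ⇒ b_2 = 4 − 3 − 0 = 1. So H_2 ≅ Z.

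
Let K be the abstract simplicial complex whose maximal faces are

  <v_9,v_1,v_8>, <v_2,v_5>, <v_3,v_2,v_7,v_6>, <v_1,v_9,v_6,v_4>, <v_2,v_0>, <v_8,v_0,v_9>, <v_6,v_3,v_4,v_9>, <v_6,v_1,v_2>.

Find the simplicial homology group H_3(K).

Fix the vertex order v_0 < v_1 < v_2 < v_3 < v_4 < v_5 < v_6 < v_7 < v_8 < v_9 and write every simplex with vertices in increasing order. Then dim K = 3 and the simplices of K are:

  0-simplices (10): [v_0], [v_1], [v_2], [v_3], [v_4], [v_5], [v_6], [v_7], [v_8], [v_9]
  1-simplices (21): (21 of them)
  2-simplices (14): (14 of them)
  3-simplices (3): [v_1,v_4,v_6,v_9], [v_2,v_3,v_6,v_7], [v_3,v_4,v_6,v_9]

so the chain groups are C_0 ≅ Z^10, C_1 ≅ Z^21, C_2 ≅ Z^14, C_3 ≅ Z^3.

Boundary ∂_1: C_1 → C_0 sends each edge [p,q] (with p < q) to q − p. For instance
  ∂[v_3,v_4] = [v_4] − [v_3].
As a 10×21 matrix over Z this has rank 9, with invariant factors (1,1,1,1,1,1,1,1,1).

∂_2: C_2 → C_1 sends each 2-simplex [p,q,r] to [q,r] − [p,r] + [p,q]. For instance
  ∂[v_1,v_6,v_9] = [v_6,v_9] − [v_1,v_9] + [v_1,v_6],
  ∂[v_2,v_3,v_6] = [v_3,v_6] − [v_2,v_6] + [v_2,v_3].
As a 21×14 matrix over Z this has rank 11, with invariant factors (1,1,1,1,1,1,1,1,1,1,1).

∂_3: C_3 → C_2 sends each 3-simplex σ to the alternating sum Σ_i (−1)^i (σ with its i-th vertex removed). For instance
  ∂[v_1,v_4,v_6,v_9] = [v_4,v_6,v_9] − [v_1,v_6,v_9] + [v_1,v_4,v_9] − [v_1,v_4,v_6],
  ∂[v_2,v_3,v_6,v_7] = [v_3,v_6,v_7] − [v_2,v_6,v_7] + [v_2,v_3,v_7] − [v_2,v_3,v_6].
This gives a 14×3 integer matrix of rank 3; reducing to Smith normal form yields diagonal entries (1,1,1).

Reading off H_k = ker ∂_k / im ∂_{k+1}:

  H_3: rank ker ∂_3 − rank ∂_4 = (3 − 3) − 0 = 0, and there is no ∂_4, so H_3 = 0.

H_3 ≅ 0.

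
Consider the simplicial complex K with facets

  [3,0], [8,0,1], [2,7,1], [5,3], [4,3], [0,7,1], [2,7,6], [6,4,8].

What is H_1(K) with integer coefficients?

Fix the vertex order 0 < 1 < 2 < 3 < 4 < 5 < 6 < 7 < 8 and write every simplex with vertices in increasing order. Then dim K = 2 and the simplices of K are:

  0-simplices (9): [0], [1], [2], [3], [4], [5], [6], [7], [8]
  1-simplices (15): [0,1], [0,3], [0,7], [0,8], [1,2], [1,7], [1,8], [2,6], [2,7], [3,4], [3,5], [4,6], [4,8], [6,7], [6,8]
  2-simplices (5): [0,1,7], [0,1,8], [1,2,7], [2,6,7], [4,6,8]

giving chain groups C_0 ≅ Z^9, C_1 ≅ Z^15, C_2 ≅ Z^5.

Boundary ∂_1: C_1 → C_0 maps an edge to its endpoints' difference, ∂[p,q] = q − p. For instance
  ∂[1,8] = [8] − [1].
The resulting 9×15 matrix has rank 8, and its Smith normal form has invariant factors (1,1,1,1,1,1,1,1).

∂_2: C_2 → C_1 sends each 2-simplex [p,q,r] to [q,r] − [p,r] + [p,q]. For instance
  ∂[0,1,7] = [1,7] − [0,7] + [0,1],
  ∂[2,6,7] = [6,7] − [2,7] + [2,6].
The 15×5 boundary matrix has rank 5 and Smith normal form diag(1,1,1,1,1).

From H_k ≅ ker(∂_k) / im(∂_{k+1}) we obtain:

  H_1: rank ker ∂_1 − rank ∂_2 = (15 − 8) − 5 = 2, and the invariant factors of ∂_2 are all 1, so H_1 = Z^2.

H_1 = Z^2.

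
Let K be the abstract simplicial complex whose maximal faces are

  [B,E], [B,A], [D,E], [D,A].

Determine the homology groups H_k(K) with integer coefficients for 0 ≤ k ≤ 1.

H_0 = Z,  H_1 = Z.

Take the total order A < B < D < E on the vertex set. Then K (dimension 1) consists of the simplices:

  0-simplices (4): A, B, D, E
  1-simplices (4): AB, AD, BE, DE

so the chain groups are C_0 ≅ Z^4, C_1 ≅ Z^4.

Boundary ∂_1: C_1 → C_0 is given by ∂[p,q] = [q] − [p].
As a 4×4 matrix over Z this has rank 3, with invariant factors (1,1,1).

From H_k ≅ ker(∂_k) / im(∂_{k+1}) we obtain:

  H_0: rank C_0 − rank ∂_1 = 4 − 3 = 1, and the invariant factors of ∂_1 are all 1, so H_0 ≅ Z.
  H_1: rank ker ∂_1 − rank ∂_2 = (4 − 3) − 0 = 1, and there is no ∂_2, so H_1 ≅ Z.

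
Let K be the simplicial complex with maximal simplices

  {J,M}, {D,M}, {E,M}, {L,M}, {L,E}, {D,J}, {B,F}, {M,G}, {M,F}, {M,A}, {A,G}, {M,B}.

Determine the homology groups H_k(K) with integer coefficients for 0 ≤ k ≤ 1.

K has 9 vertices, 12 edges.
rank ∂_0 = 0, rank ∂_1 = 8 ⇒ b_0 = 9 − 0 − 8 = 1; all invariant factors of ∂_1 are 1 so no torsion. So H_0 ≅ Z.
rank ∂_1 = 8, rank ∂_2 = 0 ⇒ b_1 = 12 − 8 − 0 = 4. So H_1 ≅ Z^4.

H_0 = Z,  H_1 = Z^4.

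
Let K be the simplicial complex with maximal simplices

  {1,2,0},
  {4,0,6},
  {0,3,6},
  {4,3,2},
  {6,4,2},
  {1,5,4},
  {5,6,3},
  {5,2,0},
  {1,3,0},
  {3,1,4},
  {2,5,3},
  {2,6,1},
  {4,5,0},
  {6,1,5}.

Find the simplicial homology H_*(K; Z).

We work with the vertex ordering 0 < 1 < 2 < 3 < 4 < 5 < 6. The simplices of K, each written with vertices in increasing order, are:

  0-simplices (7): [0], [1], [2], [3], [4], [5], [6]
  1-simplices (21): [0,1], [0,2], [0,3], [0,4], [0,5], [0,6], [1,2], [1,3], [1,4], [1,5], [1,6], [2,3], [2,4], [2,5], [2,6], [3,4], [3,5], [3,6], [4,5], [4,6], [5,6]
  2-simplices (14): [0,1,2], [0,1,3], [0,2,5], [0,3,6], [0,4,5], [0,4,6], [1,2,6], [1,3,4], [1,4,5], [1,5,6], [2,3,4], [2,3,5], [2,4,6], [3,5,6]

Hence C_0 ≅ Z^7, C_1 ≅ Z^21, C_2 ≅ Z^14.

∂_1: C_1 → C_0 is given by ∂[p,q] = [q] − [p]. For instance
  ∂[1,6] = [6] − [1].
This gives a 7×21 integer matrix of rank 6; reducing to Smith normal form yields diagonal entries (1,1,1,1,1,1).

∂_2: C_2 → C_1 acts by ∂[p,q,r] = [q,r] − [p,r] + [p,q]. For instance
  ∂[2,3,4] = [3,4] − [2,4] + [2,3],
  ∂[3,5,6] = [5,6] − [3,6] + [3,5].
The 21×14 boundary matrix has rank 13 and Smith normal form diag(1,1,1,1,1,1,1,1,1,1,1,1,1).

Reading off H_k = ker ∂_k / im ∂_{k+1}:

  H_0: rank C_0 − rank ∂_1 = 7 − 6 = 1, and the invariant factors of ∂_1 are all 1, so H_0 ≅ Z.
  H_1: rank ker ∂_1 − rank ∂_2 = (21 − 6) − 13 = 2, and the invariant factors of ∂_2 are all 1, so H_1 ≅ Z^2.
  H_2: rank ker ∂_2 − rank ∂_3 = (14 − 13) − 0 = 1, and there is no ∂_3, so H_2 ≅ Z.

As a check, the Euler characteristic is 7 − 21 + 14 = 0, which agrees with 1 − 2 + 1 = 0.

H_0 = Z,  H_1 = Z^2,  H_2 = Z.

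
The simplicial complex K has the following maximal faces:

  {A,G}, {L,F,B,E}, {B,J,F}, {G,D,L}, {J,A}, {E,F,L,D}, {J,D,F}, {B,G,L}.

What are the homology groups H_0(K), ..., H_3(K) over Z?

We work with the vertex ordering A < B < D < E < F < G < J < L. The simplices of K, each written with vertices in increasing order, are:

  0-simplices (8): A, B, D, E, F, G, J, L
  1-simplices (17): AG, AJ, BE, BF, BG, BJ, BL, DE, DF, DG, DJ, DL, EF, EL, FJ, FL, GL
  2-simplices (11): BEF, BEL, BFJ, BFL, BGL, DEF, DEL, DFJ, DFL, DGL, EFL
  3-simplices (2): BEFL, DEFL

so the chain groups are C_0 ≅ Z^8, C_1 ≅ Z^17, C_2 ≅ Z^11, C_3 ≅ Z^2.

∂_1: C_1 → C_0 sends each edge [p,q] (with p < q) to q − p. For instance
  ∂BL = L − B.
As a 8×17 matrix over Z this has rank 7, with invariant factors (1,1,1,1,1,1,1).

Boundary ∂_2: C_2 → C_1 sends each 2-simplex [p,q,r] to [q,r] − [p,r] + [p,q]. For instance
  ∂BEL = EL − BL + BE,
  ∂BFL = FL − BL + BF.
The 17×11 boundary matrix has rank 9 and Smith normal form diag(1,1,1,1,1,1,1,1,1).

∂_3: C_3 → C_2 sends each 3-simplex σ to the alternating sum Σ_i (−1)^i (σ with its i-th vertex removed). For instance
  ∂BEFL = EFL − BFL + BEL − BEF,
  ∂DEFL = EFL − DFL + DEL − DEF.
As a 11×2 matrix over Z this has rank 2, with invariant factors (1,1).

Computing H_k = (kernel of ∂_k) / (image of ∂_{k+1}):

  H_0: rank C_0 − rank ∂_1 = 8 − 7 = 1, and the invariant factors of ∂_1 are all 1, so H_0 = Z.
  H_1: rank ker ∂_1 − rank ∂_2 = (17 − 7) − 9 = 1, and the invariant factors of ∂_2 are all 1, so H_1 = Z.
  H_2: rank ker ∂_2 − rank ∂_3 = (11 − 9) − 2 = 0, and the invariant factors of ∂_3 are all 1, so H_2 = 0.
  H_3: rank ker ∂_3 − rank ∂_4 = (2 − 2) − 0 = 0, and there is no ∂_4, so H_3 = 0.

As a check, the Euler characteristic is 8 − 17 + 11 − 2 = 0, which agrees with 1 − 1 + 0 − 0 = 0.

H_0 ≅ Z,  H_1 ≅ Z,  H_2 = 0,  H_3 = 0.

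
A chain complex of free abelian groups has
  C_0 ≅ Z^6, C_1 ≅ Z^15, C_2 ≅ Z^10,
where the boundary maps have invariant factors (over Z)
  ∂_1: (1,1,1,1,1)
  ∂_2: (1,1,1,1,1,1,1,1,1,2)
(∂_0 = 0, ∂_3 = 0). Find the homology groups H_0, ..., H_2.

H_0 = Z,  H_1 = Z/2,  H_2 = 0.

H_0: b_0 = 6 − 0 − 5 = 1; torsion from ∂_1 factors > 1: none. So H_0 = Z.
H_1: b_1 = 15 − 5 − 10 = 0; torsion from ∂_2 factors > 1: [2]. So H_1 = Z/2.
H_2: b_2 = 10 − 10 − 0 = 0; torsion from ∂_3 factors > 1: none. So H_2 = 0.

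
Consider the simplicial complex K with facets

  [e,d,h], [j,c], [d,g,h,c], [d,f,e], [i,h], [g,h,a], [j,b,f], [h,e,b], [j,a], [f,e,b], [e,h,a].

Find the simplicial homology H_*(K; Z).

We work with the vertex ordering a < b < c < d < e < f < g < h < i < j. The simplices of K, each written with vertices in increasing order, are:

  0-simplices (10): a, b, c, d, e, f, g, h, i, j
  1-simplices (21): ae, ag, ah, aj, be, bf, bh, bj, cd, cg, ch, cj, de, df, dg, dh, ef, eh, fj, gh, hi
  2-simplices (11): aeh, agh, bef, beh, bfj, cdg, cdh, cgh, def, deh, dgh
  3-simplices (1): cdgh

giving chain groups C_0 ≅ Z^10, C_1 ≅ Z^21, C_2 ≅ Z^11, C_3 ≅ Z^1.

Boundary ∂_1: C_1 → C_0 sends each edge [p,q] (with p < q) to q − p. For instance
  ∂bj = j − b.
The 10×21 boundary matrix has rank 9 and Smith normal form diag(1,1,1,1,1,1,1,1,1).

∂_2: C_2 → C_1 acts by ∂[p,q,r] = [q,r] − [p,r] + [p,q]. For instance
  ∂cgh = gh − ch + cg,
  ∂bef = ef − bf + be.
The 21×11 boundary matrix has rank 10 and Smith normal form diag(1,1,1,1,1,1,1,1,1,1).

Boundary ∂_3: C_3 → C_2 sends each 3-simplex σ to the alternating sum Σ_i (−1)^i (σ with its i-th vertex removed). For instance
  ∂cdgh = dgh − cgh + cdh − cdg.
As a 11×1 matrix over Z this has rank 1, with invariant factors (1).

Now H_k = ker ∂_k / im ∂_{k+1}, so:

  H_0: rank C_0 − rank ∂_1 = 10 − 9 = 1, and the invariant factors of ∂_1 are all 1, so H_0 = Z.
  H_1: rank ker ∂_1 − rank ∂_2 = (21 − 9) − 10 = 2, and the invariant factors of ∂_2 are all 1, so H_1 = Z^2.
  H_2: rank ker ∂_2 − rank ∂_3 = (11 − 10) − 1 = 0, and the invariant factors of ∂_3 are all 1, so H_2 = 0.
  H_3: rank ker ∂_3 − rank ∂_4 = (1 − 1) − 0 = 0, and there is no ∂_4, so H_3 = 0.

H_0 = Z,  H_1 = Z^2,  H_2 = 0,  H_3 = 0.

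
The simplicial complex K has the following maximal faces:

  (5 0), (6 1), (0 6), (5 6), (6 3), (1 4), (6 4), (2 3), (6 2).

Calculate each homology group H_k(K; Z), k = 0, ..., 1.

H_0 = Z,  H_1 = Z^3.

Take the total order 0 < 1 < 2 < 3 < 4 < 5 < 6 on the vertex set. Then K (dimension 1) consists of the simplices:

  0-simplices (7): [0], [1], [2], [3], [4], [5], [6]
  1-simplices (9): [0,5], [0,6], [1,4], [1,6], [2,3], [2,6], [3,6], [4,6], [5,6]

so the chain groups are C_0 ≅ Z^7, C_1 ≅ Z^9.

∂_1: C_1 → C_0 maps an edge to its endpoints' difference, ∂[p,q] = q − p.
The 7×9 boundary matrix has rank 6 and Smith normal form diag(1,1,1,1,1,1).

Reading off H_k = ker ∂_k / im ∂_{k+1}:

  H_0: rank C_0 − rank ∂_1 = 7 − 6 = 1, and the invariant factors of ∂_1 are all 1, so H_0 = Z.
  H_1: rank ker ∂_1 − rank ∂_2 = (9 − 6) − 0 = 3, and there is no ∂_2, so H_1 = Z^3.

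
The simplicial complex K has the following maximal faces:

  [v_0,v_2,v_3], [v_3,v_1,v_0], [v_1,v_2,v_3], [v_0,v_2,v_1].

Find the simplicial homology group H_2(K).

Fix the vertex order v_0 < v_1 < v_2 < v_3 and write every simplex with vertices in increasing order. Then dim K = 2 and the simplices of K are:

  0-simplices (4): [v_0], [v_1], [v_2], [v_3]
  1-simplices (6): [v_0,v_1], [v_0,v_2], [v_0,v_3], [v_1,v_2], [v_1,v_3], [v_2,v_3]
  2-simplices (4): [v_0,v_1,v_2], [v_0,v_1,v_3], [v_0,v_2,v_3], [v_1,v_2,v_3]

so the chain groups are C_0 ≅ Z^4, C_1 ≅ Z^6, C_2 ≅ Z^4.

Boundary ∂_1: C_1 → C_0 maps an edge to its endpoints' difference, ∂[p,q] = q − p.
This gives a 4×6 integer matrix of rank 3; reducing to Smith normal form yields diagonal entries (1,1,1).

Boundary ∂_2: C_2 → C_1 sends each 2-simplex [p,q,r] to [q,r] − [p,r] + [p,q]. For instance
  ∂[v_0,v_1,v_3] = [v_1,v_3] − [v_0,v_3] + [v_0,v_1],
  ∂[v_0,v_1,v_2] = [v_1,v_2] − [v_0,v_2] + [v_0,v_1].
The resulting 6×4 matrix has rank 3, and its Smith normal form has invariant factors (1,1,1).

From H_k ≅ ker(∂_k) / im(∂_{k+1}) we obtain:

  H_2: rank ker ∂_2 − rank ∂_3 = (4 − 3) − 0 = 1, and there is no ∂_3, so H_2 = Z.

(K is a triangulation of the 2-sphere S^2.)

H_2 ≅ Z.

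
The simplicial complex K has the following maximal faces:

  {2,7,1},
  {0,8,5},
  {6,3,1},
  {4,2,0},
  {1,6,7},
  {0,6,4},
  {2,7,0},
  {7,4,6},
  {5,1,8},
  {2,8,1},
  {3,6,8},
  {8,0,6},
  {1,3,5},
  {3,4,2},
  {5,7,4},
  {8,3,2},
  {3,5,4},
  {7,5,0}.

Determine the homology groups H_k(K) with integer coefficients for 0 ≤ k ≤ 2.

Fix the vertex order 0 < 1 < 2 < 3 < 4 < 5 < 6 < 7 < 8 and write every simplex with vertices in increasing order. Then dim K = 2 and the simplices of K are:

  0-simplices (9): [0], [1], [2], [3], [4], [5], [6], [7], [8]
  1-simplices (27): (27 of them)
  2-simplices (18): [0,2,4], [0,2,7], [0,4,6], [0,5,7], [0,5,8], [0,6,8], [1,2,7], [1,2,8], [1,3,5], [1,3,6], [1,5,8], [1,6,7], [2,3,4], [2,3,8], [3,4,5], [3,6,8], [4,5,7], [4,6,7]

so the chain groups are C_0 ≅ Z^9, C_1 ≅ Z^27, C_2 ≅ Z^18.

Boundary ∂_1: C_1 → C_0 sends each edge [p,q] (with p < q) to q − p.
The 9×27 boundary matrix has rank 8 and Smith normal form diag(1,1,1,1,1,1,1,1).

Boundary ∂_2: C_2 → C_1 acts by ∂[p,q,r] = [q,r] − [p,r] + [p,q]. For instance
  ∂[0,6,8] = [6,8] − [0,8] + [0,6],
  ∂[2,3,8] = [3,8] − [2,8] + [2,3].
The 27×18 boundary matrix has rank 18 and Smith normal form diag(1,1,1,1,1,1,1,1,1,1,1,1,1,1,1,1,1,2).

From H_k ≅ ker(∂_k) / im(∂_{k+1}) we obtain:

  H_0: rank C_0 − rank ∂_1 = 9 − 8 = 1, and the invariant factors of ∂_1 are all 1, so H_0 = Z.
  H_1: rank ker ∂_1 − rank ∂_2 = (27 − 8) − 18 = 1, and ∂_2 has invariant factor 2 > 1, so H_1 = Z ⊕ Z/2.
  H_2: rank ker ∂_2 − rank ∂_3 = (18 − 18) − 0 = 0, and there is no ∂_3, so H_2 = 0.

As a check, the Euler characteristic is 9 − 27 + 18 = 0, which agrees with 1 − 1 + 0 = 0.
(K is a triangulation of the Klein bottle.)

H_0 ≅ Z,  H_1 ≅ Z ⊕ Z/2,  H_2 = 0.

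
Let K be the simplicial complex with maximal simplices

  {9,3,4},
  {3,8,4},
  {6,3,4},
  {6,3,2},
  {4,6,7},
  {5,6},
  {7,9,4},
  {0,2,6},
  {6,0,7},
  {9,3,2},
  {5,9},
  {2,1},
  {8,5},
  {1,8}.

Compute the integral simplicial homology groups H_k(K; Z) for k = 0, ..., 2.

H_0 = Z,  H_1 = Z^3,  H_2 = 0.

Fix the vertex order 0 < 1 < 2 < 3 < 4 < 5 < 6 < 7 < 8 < 9 and write every simplex with vertices in increasing order. Then dim K = 2 and the simplices of K are:

  0-simplices (10): [0], [1], [2], [3], [4], [5], [6], [7], [8], [9]
  1-simplices (21): [0,2], [0,6], [0,7], [1,2], [1,8], [2,3], [2,6], [2,9], [3,4], [3,6], [3,8], [3,9], [4,6], [4,7], [4,8], [4,9], [5,6], [5,8], [5,9], [6,7], [7,9]
  2-simplices (9): [0,2,6], [0,6,7], [2,3,6], [2,3,9], [3,4,6], [3,4,8], [3,4,9], [4,6,7], [4,7,9]

giving chain groups C_0 ≅ Z^10, C_1 ≅ Z^21, C_2 ≅ Z^9.

The boundary map ∂_1: C_1 → C_0 is given by ∂[p,q] = [q] − [p]. For instance
  ∂[1,8] = [8] − [1].
The resulting 10×21 matrix has rank 9, and its Smith normal form has invariant factors (1,1,1,1,1,1,1,1,1).

∂_2: C_2 → C_1 acts by ∂[p,q,r] = [q,r] − [p,r] + [p,q]. For instance
  ∂[4,6,7] = [6,7] − [4,7] + [4,6],
  ∂[2,3,6] = [3,6] − [2,6] + [2,3].
The 21×9 boundary matrix has rank 9 and Smith normal form diag(1,1,1,1,1,1,1,1,1).

Computing H_k = (kernel of ∂_k) / (image of ∂_{k+1}):

  H_0: rank C_0 − rank ∂_1 = 10 − 9 = 1, and the invariant factors of ∂_1 are all 1, so H_0 ≅ Z.
  H_1: rank ker ∂_1 − rank ∂_2 = (21 − 9) − 9 = 3, and the invariant factors of ∂_2 are all 1, so H_1 ≅ Z^3.
  H_2: rank ker ∂_2 − rank ∂_3 = (9 − 9) − 0 = 0, and there is no ∂_3, so H_2 ≅ 0.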